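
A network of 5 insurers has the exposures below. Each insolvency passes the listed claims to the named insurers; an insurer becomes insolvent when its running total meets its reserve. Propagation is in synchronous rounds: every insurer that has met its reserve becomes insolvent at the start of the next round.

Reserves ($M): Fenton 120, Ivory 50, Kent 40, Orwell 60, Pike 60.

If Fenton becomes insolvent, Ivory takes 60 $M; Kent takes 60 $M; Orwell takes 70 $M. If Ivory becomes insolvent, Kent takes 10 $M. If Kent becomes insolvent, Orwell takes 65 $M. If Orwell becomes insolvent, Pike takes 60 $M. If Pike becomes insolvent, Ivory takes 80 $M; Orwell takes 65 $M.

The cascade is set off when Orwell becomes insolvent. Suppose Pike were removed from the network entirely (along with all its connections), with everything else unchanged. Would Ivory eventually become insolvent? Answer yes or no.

no

With Pike removed:
Round 1 — Orwell becomes insolvent (initial).
No further insolvencies.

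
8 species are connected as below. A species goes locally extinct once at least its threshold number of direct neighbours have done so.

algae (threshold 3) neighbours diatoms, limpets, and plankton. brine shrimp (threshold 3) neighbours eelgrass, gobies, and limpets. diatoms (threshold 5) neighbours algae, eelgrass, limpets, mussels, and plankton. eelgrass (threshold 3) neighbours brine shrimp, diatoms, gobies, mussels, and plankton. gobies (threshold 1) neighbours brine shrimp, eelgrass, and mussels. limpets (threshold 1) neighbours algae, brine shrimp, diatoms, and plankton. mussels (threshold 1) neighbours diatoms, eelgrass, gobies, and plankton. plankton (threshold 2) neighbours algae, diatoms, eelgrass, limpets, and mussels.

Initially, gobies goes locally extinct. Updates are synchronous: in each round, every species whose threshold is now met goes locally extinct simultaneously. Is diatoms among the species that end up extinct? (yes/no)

no

Round 1 — gobies goes locally extinct (initial).
Round 2 — checking thresholds:
  brine shrimp: 1 of 3 neighbours < 3, below threshold.
  eelgrass: 1 of 5 neighbours < 3, below threshold.
  mussels: 1 of 4 neighbours ≥ 1, goes locally extinct.
Round 3 — no new extinctions; cascade stops.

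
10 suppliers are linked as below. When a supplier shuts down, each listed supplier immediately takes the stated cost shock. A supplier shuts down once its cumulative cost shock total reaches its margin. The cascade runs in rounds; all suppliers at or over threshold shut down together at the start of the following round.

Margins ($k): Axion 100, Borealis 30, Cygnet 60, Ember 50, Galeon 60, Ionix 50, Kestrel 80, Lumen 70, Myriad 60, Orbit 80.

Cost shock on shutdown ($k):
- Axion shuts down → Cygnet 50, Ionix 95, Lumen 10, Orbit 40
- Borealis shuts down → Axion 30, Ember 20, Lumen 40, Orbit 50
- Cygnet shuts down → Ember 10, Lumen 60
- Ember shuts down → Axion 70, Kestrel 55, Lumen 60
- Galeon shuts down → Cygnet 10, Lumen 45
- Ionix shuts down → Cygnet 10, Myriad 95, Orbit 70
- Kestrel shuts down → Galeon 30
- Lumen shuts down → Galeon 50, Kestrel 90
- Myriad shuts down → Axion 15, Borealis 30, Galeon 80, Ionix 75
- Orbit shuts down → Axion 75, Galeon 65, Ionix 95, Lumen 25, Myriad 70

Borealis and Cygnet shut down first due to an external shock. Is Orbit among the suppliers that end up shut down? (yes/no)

no

Round 1 — Borealis, Cygnet shut down (initial).
  Axion: +30 → 30 < 100
  Ember: +20+10 → 30 < 50
  Lumen: +40+60 → 100 ≥ 70
  Orbit: +50 → 50 < 80
Round 2 — Lumen shuts down.
  Galeon: +50 → 50 < 60
  Kestrel: +90 → 90 ≥ 80
Round 3 — Kestrel shuts down.
  Galeon: +30 → 80 ≥ 60
Round 4 — Galeon shuts down.
No further shutdowns.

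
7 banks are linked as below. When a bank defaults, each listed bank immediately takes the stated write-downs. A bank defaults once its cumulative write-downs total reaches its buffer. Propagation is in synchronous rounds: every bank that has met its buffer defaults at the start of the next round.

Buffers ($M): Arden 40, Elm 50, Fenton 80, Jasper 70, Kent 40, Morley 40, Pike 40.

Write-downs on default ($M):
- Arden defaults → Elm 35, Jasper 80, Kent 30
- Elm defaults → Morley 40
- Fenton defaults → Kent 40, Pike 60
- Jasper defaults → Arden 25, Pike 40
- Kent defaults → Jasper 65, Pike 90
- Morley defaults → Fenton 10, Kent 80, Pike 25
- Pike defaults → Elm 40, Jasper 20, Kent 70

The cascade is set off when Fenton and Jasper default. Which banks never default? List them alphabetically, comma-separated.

Arden, Elm, Morley

Round 1 — Fenton, Jasper default (initial).
  Arden: +25 → 25 < 40
  Kent: +40 → 40 ≥ 40
  Pike: +60+40 → 100 ≥ 40
Round 2 — Kent, Pike default.
  Elm: +40 → 40 < 50
No further defaults.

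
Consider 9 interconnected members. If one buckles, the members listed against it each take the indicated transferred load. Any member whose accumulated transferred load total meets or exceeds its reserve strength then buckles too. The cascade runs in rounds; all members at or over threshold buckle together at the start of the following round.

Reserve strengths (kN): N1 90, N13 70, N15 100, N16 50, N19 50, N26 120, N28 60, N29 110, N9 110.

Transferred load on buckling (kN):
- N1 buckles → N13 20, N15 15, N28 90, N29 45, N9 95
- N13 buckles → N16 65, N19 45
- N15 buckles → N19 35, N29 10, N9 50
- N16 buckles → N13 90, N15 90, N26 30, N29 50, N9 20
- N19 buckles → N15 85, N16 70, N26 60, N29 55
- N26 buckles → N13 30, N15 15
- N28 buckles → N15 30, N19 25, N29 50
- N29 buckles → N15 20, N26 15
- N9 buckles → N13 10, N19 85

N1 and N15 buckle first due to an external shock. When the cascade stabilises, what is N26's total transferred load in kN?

Round 1 — N1, N15 buckle (initial).
  N13: +20 → 20 < 70
  N19: +35 → 35 < 50
  N28: +90 → 90 ≥ 60
  N29: +45+10 → 55 < 110
  N9: +95+50 → 145 ≥ 110
Round 2 — N28, N9 buckle.
  N13: +10 → 30 < 70
  N19: +25+85 → 145 ≥ 50
  N29: +50 → 105 < 110
Round 3 — N19 buckles.
  N16: +70 → 70 ≥ 50
  N26: +60 → 60 < 120
  N29: +55 → 160 ≥ 110
Round 4 — N16, N29 buckle.
  N13: +90 → 120 ≥ 70
  N26: +30+15 → 105 < 120
Round 5 — N13 buckles.
No further bucklings.

105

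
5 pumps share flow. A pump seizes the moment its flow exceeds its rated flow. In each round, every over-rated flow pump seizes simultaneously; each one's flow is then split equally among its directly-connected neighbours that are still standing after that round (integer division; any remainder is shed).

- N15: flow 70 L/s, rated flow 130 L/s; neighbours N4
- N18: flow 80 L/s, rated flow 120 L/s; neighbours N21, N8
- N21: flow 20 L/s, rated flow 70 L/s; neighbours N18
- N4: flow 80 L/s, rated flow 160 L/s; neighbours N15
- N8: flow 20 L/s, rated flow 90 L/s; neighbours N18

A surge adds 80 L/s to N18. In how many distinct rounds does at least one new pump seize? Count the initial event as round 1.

2

Round 1 — N18 at 160 > 120. N18 seizes.
  N18 sheds 160 L/s to N21, N8: 80 each.
    N21: 20+80 = 100 > 70
    N8: 20+80 = 100 > 90
Round 2 — N21, N8 seize.
  N21 sheds 100 L/s: no online neighbours, lost.
  N8 sheds 100 L/s: no online neighbours, lost.
No further seizures.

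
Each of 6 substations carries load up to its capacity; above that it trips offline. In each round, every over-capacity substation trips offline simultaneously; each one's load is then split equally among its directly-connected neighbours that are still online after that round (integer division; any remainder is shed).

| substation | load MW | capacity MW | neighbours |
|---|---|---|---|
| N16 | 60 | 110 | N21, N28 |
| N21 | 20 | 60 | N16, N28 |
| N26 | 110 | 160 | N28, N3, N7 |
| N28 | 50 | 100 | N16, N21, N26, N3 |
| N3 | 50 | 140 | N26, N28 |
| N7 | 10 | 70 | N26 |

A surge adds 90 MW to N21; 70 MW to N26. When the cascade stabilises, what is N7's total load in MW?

70

Round 1 — N21 at 110 > 60; N26 at 180 > 160. N21, N26 trip offline.
  N21 sheds 110 MW to N16, N28: 55 each.
    N16: 60+55 = 115 > 110
    N28: 50+55 = 105 > 100
  N26 sheds 180 MW to N28, N3, N7: 60 each.
    N28: 105+60 = 165 > 100
    N3: 50+60 = 110 ≤ 140
    N7: 10+60 = 70 ≤ 70
Round 2 — N16, N28 trip offline.
  N16 sheds 115 MW: no online neighbours, lost.
  N28 sheds 165 MW to N3: 165 each.
    N3: 110+165 = 275 > 140
Round 3 — N3 trips offline.
  N3 sheds 275 MW: no online neighbours, lost.
No further trips.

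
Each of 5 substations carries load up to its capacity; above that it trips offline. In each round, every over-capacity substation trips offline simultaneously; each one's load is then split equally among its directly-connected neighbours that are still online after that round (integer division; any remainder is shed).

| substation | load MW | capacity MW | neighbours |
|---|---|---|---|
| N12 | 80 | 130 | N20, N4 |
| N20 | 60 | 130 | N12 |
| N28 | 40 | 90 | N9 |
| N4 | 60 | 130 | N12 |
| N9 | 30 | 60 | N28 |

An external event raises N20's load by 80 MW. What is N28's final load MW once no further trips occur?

40

Round 1 — N20 at 140 > 130. N20 trips offline.
  N20 sheds 140 MW to N12: 140 each.
    N12: 80+140 = 220 > 130
Round 2 — N12 trips offline.
  N12 sheds 220 MW to N4: 220 each.
    N4: 60+220 = 280 > 130
Round 3 — N4 trips offline.
  N4 sheds 280 MW: no online neighbours, lost.
No further trips.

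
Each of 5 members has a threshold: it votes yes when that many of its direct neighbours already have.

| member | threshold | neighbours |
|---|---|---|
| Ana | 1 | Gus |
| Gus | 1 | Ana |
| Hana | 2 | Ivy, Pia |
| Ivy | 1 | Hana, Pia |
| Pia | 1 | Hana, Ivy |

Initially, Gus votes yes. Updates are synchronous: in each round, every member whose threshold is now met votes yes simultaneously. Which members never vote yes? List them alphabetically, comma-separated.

Round 1 — Gus votes yes (initial).
Round 2 — checking thresholds:
  Ana: 1 of 1 neighbours ≥ 1, votes yes.
Round 3 — no new yes votes; cascade stops.

Hana, Ivy, Pia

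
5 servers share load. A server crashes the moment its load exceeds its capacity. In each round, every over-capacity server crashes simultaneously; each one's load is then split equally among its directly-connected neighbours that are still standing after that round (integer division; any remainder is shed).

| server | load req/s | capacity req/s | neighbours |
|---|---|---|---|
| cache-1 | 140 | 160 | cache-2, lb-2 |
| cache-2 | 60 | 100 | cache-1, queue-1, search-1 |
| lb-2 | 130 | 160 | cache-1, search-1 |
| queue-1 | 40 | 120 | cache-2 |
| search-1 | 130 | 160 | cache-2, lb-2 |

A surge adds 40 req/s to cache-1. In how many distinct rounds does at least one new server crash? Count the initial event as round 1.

Round 1 — cache-1 at 180 > 160. cache-1 crashes.
  cache-1 sheds 180 req/s to cache-2, lb-2: 90 each.
    cache-2: 60+90 = 150 > 100
    lb-2: 130+90 = 220 > 160
Round 2 — cache-2, lb-2 crash.
  cache-2 sheds 150 req/s to queue-1, search-1: 75 each.
    queue-1: 40+75 = 115 ≤ 120
    search-1: 130+75 = 205 > 160
  lb-2 sheds 220 req/s to search-1: 220 each.
    search-1: 205+220 = 425 > 160
Round 3 — search-1 crashes.
  search-1 sheds 425 req/s: no online neighbours, lost.
No further crashes.

3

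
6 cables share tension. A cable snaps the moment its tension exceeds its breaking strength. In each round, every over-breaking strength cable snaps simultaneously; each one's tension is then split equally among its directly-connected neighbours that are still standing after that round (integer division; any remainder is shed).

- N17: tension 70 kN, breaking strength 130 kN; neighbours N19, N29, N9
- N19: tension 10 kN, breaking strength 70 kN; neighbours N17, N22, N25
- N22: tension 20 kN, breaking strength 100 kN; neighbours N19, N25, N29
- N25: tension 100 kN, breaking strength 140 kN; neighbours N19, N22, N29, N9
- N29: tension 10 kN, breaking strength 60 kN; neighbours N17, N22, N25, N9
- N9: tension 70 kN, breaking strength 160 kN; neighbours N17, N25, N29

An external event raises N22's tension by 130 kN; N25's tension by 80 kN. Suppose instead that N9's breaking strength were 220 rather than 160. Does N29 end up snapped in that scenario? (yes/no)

yes

With N9's breaking strength at 220:
Round 1 — N22 at 150 > 100; N25 at 180 > 140. N22, N25 snap.
  N22 sheds 150 kN to N19, N29: 75 each.
    N19: 10+75 = 85 > 70
    N29: 10+75 = 85 > 60
  N25 sheds 180 kN to N19, N29, N9: 60 each.
    N19: 85+60 = 145 > 70
    N29: 85+60 = 145 > 60
    N9: 70+60 = 130 ≤ 220
Round 2 — N19, N29 snap.
  N19 sheds 145 kN to N17: 145 each.
    N17: 70+145 = 215 > 130
  N29 sheds 145 kN to N17, N9: 72 each (1 lost).
    N17: 215+72 = 287 > 130
    N9: 130+72 = 202 ≤ 220
Round 3 — N17 snaps.
  N17 sheds 287 kN to N9: 287 each.
    N9: 202+287 = 489 > 220
Round 4 — N9 snaps.
  N9 sheds 489 kN: no online neighbours, lost.
No further breaks.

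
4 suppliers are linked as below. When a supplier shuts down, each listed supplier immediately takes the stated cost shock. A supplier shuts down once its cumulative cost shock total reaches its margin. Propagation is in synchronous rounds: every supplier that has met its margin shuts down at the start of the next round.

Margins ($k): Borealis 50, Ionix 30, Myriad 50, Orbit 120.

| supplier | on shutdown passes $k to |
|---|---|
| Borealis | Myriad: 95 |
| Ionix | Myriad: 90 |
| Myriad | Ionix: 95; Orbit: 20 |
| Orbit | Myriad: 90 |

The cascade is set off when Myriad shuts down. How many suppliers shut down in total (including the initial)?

Round 1 — Myriad shuts down (initial).
  Ionix: +95 → 95 ≥ 30
  Orbit: +20 → 20 < 120
Round 2 — Ionix shuts down.
No further shutdowns.

2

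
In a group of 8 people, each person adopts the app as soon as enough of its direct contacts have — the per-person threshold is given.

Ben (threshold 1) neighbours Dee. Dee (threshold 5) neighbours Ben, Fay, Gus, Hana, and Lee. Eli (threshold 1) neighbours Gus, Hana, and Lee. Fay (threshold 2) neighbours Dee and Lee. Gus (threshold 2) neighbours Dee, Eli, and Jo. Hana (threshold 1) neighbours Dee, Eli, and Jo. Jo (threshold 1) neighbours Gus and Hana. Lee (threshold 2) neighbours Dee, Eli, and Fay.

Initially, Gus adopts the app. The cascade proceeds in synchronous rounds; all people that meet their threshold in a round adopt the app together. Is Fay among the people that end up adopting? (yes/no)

Round 1 — Gus adopts the app (initial).
Round 2 — checking thresholds:
  Dee: 1 of 5 neighbours < 5, not yet.
  Eli: 1 of 3 neighbours ≥ 1, adopts the app.
  Jo: 1 of 2 neighbours ≥ 1, adopts the app.
Round 3 — checking thresholds:
  Dee: 1 of 5 neighbours < 5, not yet.
  Hana: 2 of 3 neighbours ≥ 1, adopts the app.
  Lee: 1 of 3 neighbours < 2, not yet.
Round 4 — no new adoptions; cascade stops.

no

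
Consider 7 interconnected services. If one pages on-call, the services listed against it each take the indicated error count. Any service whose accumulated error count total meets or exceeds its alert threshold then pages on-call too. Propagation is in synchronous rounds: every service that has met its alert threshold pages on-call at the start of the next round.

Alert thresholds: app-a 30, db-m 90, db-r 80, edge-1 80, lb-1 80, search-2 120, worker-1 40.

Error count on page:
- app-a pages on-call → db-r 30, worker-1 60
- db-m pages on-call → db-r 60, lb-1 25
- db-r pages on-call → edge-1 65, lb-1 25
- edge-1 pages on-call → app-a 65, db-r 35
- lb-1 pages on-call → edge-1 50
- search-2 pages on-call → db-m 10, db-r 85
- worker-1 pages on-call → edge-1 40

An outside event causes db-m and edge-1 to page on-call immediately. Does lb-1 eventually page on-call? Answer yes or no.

no

Round 1 — db-m, edge-1 page on-call (initial).
  app-a: +65 → 65 ≥ 30
  db-r: +60+35 → 95 ≥ 80
  lb-1: +25 → 25 < 80
Round 2 — app-a, db-r page on-call.
  lb-1: +25 → 50 < 80
  worker-1: +60 → 60 ≥ 40
Round 3 — worker-1 pages on-call.
No further pages.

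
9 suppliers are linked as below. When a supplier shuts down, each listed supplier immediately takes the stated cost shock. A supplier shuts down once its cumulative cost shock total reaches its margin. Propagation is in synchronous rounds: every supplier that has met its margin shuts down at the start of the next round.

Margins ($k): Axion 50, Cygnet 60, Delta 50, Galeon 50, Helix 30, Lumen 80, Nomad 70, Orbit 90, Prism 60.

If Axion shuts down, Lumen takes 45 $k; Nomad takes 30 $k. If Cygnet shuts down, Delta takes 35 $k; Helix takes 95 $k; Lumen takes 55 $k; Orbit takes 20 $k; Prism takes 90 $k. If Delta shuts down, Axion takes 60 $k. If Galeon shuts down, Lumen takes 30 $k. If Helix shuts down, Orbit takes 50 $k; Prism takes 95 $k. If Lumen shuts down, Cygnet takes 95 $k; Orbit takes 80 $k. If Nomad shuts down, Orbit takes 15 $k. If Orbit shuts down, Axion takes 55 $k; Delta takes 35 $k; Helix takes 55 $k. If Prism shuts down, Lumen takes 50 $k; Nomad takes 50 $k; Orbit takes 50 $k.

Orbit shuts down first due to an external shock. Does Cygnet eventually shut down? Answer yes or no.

Round 1 — Orbit shuts down (initial).
  Axion: +55 → 55 ≥ 50
  Delta: +35 → 35 < 50
  Helix: +55 → 55 ≥ 30
Round 2 — Axion, Helix shut down.
  Lumen: +45 → 45 < 80
  Nomad: +30 → 30 < 70
  Prism: +95 → 95 ≥ 60
Round 3 — Prism shuts down.
  Lumen: +50 → 95 ≥ 80
  Nomad: +50 → 80 ≥ 70
Round 4 — Lumen, Nomad shut down.
  Cygnet: +95 → 95 ≥ 60
Round 5 — Cygnet shuts down.
  Delta: +35 → 70 ≥ 50
Round 6 — Delta shuts down.
No further shutdowns.

yes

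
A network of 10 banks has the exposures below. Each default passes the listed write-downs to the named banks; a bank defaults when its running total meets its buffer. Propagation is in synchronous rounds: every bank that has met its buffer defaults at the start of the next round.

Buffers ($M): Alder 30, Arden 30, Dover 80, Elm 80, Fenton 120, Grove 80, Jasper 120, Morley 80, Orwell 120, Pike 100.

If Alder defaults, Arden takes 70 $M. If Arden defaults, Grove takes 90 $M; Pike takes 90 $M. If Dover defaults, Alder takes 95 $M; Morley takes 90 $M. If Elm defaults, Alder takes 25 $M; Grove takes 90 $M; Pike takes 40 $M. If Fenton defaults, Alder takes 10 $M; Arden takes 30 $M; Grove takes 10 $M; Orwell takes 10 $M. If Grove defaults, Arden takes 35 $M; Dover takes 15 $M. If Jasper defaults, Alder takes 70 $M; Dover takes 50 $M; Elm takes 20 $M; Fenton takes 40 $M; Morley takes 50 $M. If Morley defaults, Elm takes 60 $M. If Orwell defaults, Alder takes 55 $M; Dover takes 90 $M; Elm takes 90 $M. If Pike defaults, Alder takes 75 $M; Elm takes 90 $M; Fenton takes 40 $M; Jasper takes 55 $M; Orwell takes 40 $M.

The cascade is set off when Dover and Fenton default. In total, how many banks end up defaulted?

6

Round 1 — Dover, Fenton default (initial).
  Alder: +95+10 → 105 ≥ 30
  Arden: +30 → 30 ≥ 30
  Grove: +10 → 10 < 80
  Morley: +90 → 90 ≥ 80
  Orwell: +10 → 10 < 120
Round 2 — Alder, Arden, Morley default.
  Elm: +60 → 60 < 80
  Grove: +90 → 100 ≥ 80
  Pike: +90 → 90 < 100
Round 3 — Grove defaults.
No further defaults.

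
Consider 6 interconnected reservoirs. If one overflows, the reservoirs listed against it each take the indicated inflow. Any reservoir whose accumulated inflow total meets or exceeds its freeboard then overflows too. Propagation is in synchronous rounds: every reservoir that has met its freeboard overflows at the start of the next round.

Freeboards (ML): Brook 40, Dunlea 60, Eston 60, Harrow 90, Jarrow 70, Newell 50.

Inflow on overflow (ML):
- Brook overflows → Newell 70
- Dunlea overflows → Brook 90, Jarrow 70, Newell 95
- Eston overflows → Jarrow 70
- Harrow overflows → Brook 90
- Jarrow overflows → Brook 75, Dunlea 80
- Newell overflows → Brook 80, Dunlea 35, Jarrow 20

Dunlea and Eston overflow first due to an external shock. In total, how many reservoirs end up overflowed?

5

Round 1 — Dunlea, Eston overflow (initial).
  Brook: +90 → 90 ≥ 40
  Jarrow: +70+70 → 140 ≥ 70
  Newell: +95 → 95 ≥ 50
Round 2 — Brook, Jarrow, Newell overflow.
No further overflows.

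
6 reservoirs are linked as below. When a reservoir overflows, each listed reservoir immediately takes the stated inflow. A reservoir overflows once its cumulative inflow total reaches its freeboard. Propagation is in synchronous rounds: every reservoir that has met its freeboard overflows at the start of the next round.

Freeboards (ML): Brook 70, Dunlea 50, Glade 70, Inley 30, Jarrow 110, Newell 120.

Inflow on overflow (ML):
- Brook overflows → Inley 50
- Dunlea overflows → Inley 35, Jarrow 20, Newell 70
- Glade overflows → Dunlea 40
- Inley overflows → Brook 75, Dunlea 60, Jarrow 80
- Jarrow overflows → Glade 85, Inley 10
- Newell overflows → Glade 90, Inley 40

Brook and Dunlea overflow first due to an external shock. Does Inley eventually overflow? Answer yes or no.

Round 1 — Brook, Dunlea overflow (initial).
  Inley: +50+35 → 85 ≥ 30
  Jarrow: +20 → 20 < 110
  Newell: +70 → 70 < 120
Round 2 — Inley overflows.
  Jarrow: +80 → 100 < 110
No further overflows.

yes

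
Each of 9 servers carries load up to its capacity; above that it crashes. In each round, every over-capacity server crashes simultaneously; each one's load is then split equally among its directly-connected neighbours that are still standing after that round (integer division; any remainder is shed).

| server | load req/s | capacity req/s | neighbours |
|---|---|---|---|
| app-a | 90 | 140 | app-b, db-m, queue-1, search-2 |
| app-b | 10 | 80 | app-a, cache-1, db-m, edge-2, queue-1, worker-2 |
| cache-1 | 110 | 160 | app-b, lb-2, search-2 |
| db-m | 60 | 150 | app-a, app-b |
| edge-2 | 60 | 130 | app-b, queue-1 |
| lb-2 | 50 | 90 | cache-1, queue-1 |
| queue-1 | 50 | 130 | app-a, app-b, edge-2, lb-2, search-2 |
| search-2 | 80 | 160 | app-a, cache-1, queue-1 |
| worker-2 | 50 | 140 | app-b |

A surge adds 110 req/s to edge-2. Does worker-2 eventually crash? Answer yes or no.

Round 1 — edge-2 at 170 > 130. edge-2 crashes.
  edge-2 sheds 170 req/s to app-b, queue-1: 85 each.
    app-b: 10+85 = 95 > 80
    queue-1: 50+85 = 135 > 130
Round 2 — app-b, queue-1 crash.
  app-b sheds 95 req/s to app-a, cache-1, db-m, worker-2: 23 each (3 lost).
    app-a: 90+23 = 113 ≤ 140
    cache-1: 110+23 = 133 ≤ 160
    db-m: 60+23 = 83 ≤ 150
    worker-2: 50+23 = 73 ≤ 140
  queue-1 sheds 135 req/s to app-a, lb-2, search-2: 45 each.
    app-a: 113+45 = 158 > 140
    lb-2: 50+45 = 95 > 90
    search-2: 80+45 = 125 ≤ 160
Round 3 — app-a, lb-2 crash.
  app-a sheds 158 req/s to db-m, search-2: 79 each.
    db-m: 83+79 = 162 > 150
    search-2: 125+79 = 204 > 160
  lb-2 sheds 95 req/s to cache-1: 95 each.
    cache-1: 133+95 = 228 > 160
Round 4 — cache-1, db-m, search-2 crash.
  cache-1 sheds 228 req/s: no online neighbours, lost.
  db-m sheds 162 req/s: no online neighbours, lost.
  search-2 sheds 204 req/s: no online neighbours, lost.
No further crashes.

no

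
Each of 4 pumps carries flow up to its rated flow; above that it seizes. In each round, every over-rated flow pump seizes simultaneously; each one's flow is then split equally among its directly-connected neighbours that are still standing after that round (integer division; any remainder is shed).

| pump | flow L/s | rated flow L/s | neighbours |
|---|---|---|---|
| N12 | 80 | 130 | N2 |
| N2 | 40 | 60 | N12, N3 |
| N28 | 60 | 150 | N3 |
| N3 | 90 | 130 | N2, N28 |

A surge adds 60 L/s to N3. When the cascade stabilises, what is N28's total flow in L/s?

135

Round 1 — N3 at 150 > 130. N3 seizes.
  N3 sheds 150 L/s to N2, N28: 75 each.
    N2: 40+75 = 115 > 60
    N28: 60+75 = 135 ≤ 150
Round 2 — N2 seizes.
  N2 sheds 115 L/s to N12: 115 each.
    N12: 80+115 = 195 > 130
Round 3 — N12 seizes.
  N12 sheds 195 L/s: no online neighbours, lost.
No further seizures.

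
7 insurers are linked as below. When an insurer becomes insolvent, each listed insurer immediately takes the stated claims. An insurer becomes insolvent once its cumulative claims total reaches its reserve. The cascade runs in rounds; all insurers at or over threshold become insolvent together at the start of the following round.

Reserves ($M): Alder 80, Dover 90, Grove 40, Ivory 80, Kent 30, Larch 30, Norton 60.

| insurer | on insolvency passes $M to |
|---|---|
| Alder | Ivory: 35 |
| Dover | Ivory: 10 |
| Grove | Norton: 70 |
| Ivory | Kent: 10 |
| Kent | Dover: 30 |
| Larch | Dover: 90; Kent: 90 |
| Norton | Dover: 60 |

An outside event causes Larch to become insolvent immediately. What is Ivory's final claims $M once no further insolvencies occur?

10

Round 1 — Larch becomes insolvent (initial).
  Dover: +90 → 90 ≥ 90
  Kent: +90 → 90 ≥ 30
Round 2 — Dover, Kent become insolvent.
  Ivory: +10 → 10 < 80
No further insolvencies.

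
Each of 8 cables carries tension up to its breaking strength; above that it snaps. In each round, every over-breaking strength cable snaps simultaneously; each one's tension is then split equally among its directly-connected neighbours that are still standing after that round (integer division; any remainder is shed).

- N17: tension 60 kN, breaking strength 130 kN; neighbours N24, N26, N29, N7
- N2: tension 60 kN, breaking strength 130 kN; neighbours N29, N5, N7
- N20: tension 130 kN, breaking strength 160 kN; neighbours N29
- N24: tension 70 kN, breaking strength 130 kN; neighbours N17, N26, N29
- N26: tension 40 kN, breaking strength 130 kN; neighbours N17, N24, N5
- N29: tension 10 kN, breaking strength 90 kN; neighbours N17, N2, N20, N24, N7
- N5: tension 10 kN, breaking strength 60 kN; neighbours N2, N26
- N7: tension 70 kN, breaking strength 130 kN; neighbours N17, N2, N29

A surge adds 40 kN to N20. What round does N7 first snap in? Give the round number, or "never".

never

Round 1 — N20 at 170 > 160. N20 snaps.
  N20 sheds 170 kN to N29: 170 each.
    N29: 10+170 = 180 > 90
Round 2 — N29 snaps.
  N29 sheds 180 kN to N17, N2, N24, N7: 45 each.
    N17: 60+45 = 105 ≤ 130
    N2: 60+45 = 105 ≤ 130
    N24: 70+45 = 115 ≤ 130
    N7: 70+45 = 115 ≤ 130
No further breaks.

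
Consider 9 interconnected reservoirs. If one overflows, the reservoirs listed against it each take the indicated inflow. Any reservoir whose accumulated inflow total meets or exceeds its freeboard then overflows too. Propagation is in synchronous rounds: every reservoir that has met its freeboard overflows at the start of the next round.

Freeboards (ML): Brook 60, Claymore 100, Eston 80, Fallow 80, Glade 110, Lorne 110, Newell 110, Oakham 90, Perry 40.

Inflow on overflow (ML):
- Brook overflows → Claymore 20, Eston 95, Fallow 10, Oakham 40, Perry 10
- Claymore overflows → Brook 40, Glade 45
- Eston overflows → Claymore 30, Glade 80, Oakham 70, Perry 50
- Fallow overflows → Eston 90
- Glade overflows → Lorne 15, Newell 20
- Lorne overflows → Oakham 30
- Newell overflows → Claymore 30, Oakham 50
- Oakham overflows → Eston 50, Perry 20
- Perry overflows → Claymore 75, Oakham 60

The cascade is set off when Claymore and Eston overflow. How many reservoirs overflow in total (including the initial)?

Round 1 — Claymore, Eston overflow (initial).
  Brook: +40 → 40 < 60
  Glade: +45+80 → 125 ≥ 110
  Oakham: +70 → 70 < 90
  Perry: +50 → 50 ≥ 40
Round 2 — Glade, Perry overflow.
  Lorne: +15 → 15 < 110
  Newell: +20 → 20 < 110
  Oakham: +60 → 130 ≥ 90
Round 3 — Oakham overflows.
No further overflows.

5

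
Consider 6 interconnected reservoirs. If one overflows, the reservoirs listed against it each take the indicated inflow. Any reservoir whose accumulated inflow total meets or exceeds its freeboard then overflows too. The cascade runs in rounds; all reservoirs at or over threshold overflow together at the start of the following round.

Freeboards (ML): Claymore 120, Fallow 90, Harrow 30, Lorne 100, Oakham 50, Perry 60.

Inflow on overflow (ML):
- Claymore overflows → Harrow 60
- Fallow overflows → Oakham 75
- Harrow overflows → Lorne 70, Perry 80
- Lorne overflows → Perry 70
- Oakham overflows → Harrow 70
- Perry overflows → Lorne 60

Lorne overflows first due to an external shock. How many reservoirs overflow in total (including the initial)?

2

Round 1 — Lorne overflows (initial).
  Perry: +70 → 70 ≥ 60
Round 2 — Perry overflows.
No further overflows.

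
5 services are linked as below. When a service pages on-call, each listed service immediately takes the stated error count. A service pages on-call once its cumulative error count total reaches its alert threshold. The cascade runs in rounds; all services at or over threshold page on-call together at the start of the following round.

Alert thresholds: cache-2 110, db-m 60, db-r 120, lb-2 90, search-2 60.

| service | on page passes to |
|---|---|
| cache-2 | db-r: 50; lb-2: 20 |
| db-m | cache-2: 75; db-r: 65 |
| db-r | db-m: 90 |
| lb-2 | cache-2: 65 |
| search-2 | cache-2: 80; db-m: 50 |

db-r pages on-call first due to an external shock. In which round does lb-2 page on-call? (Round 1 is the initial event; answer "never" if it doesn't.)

never

Round 1 — db-r pages on-call (initial).
  db-m: +90 → 90 ≥ 60
Round 2 — db-m pages on-call.
  cache-2: +75 → 75 < 110
No further pages.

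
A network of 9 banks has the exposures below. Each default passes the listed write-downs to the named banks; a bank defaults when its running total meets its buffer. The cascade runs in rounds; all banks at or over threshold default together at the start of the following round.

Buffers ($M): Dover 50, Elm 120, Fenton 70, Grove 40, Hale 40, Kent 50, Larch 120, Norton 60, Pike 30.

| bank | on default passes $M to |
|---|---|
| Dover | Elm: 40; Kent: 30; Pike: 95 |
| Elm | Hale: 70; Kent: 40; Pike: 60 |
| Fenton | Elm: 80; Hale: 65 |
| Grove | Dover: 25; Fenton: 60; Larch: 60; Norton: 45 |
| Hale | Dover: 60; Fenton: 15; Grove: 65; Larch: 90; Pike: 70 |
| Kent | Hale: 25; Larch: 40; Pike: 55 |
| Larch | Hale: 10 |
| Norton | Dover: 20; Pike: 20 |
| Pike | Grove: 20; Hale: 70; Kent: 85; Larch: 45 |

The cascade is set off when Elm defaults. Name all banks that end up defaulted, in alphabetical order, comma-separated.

Dover, Elm, Fenton, Grove, Hale, Kent, Larch, Pike

Round 1 — Elm defaults (initial).
  Hale: +70 → 70 ≥ 40
  Kent: +40 → 40 < 50
  Pike: +60 → 60 ≥ 30
Round 2 — Hale, Pike default.
  Dover: +60 → 60 ≥ 50
  Fenton: +15 → 15 < 70
  Grove: +65+20 → 85 ≥ 40
  Kent: +85 → 125 ≥ 50
  Larch: +90+45 → 135 ≥ 120
Round 3 — Dover, Grove, Kent, Larch default.
  Fenton: +60 → 75 ≥ 70
  Norton: +45 → 45 < 60
Round 4 — Fenton defaults.
No further defaults.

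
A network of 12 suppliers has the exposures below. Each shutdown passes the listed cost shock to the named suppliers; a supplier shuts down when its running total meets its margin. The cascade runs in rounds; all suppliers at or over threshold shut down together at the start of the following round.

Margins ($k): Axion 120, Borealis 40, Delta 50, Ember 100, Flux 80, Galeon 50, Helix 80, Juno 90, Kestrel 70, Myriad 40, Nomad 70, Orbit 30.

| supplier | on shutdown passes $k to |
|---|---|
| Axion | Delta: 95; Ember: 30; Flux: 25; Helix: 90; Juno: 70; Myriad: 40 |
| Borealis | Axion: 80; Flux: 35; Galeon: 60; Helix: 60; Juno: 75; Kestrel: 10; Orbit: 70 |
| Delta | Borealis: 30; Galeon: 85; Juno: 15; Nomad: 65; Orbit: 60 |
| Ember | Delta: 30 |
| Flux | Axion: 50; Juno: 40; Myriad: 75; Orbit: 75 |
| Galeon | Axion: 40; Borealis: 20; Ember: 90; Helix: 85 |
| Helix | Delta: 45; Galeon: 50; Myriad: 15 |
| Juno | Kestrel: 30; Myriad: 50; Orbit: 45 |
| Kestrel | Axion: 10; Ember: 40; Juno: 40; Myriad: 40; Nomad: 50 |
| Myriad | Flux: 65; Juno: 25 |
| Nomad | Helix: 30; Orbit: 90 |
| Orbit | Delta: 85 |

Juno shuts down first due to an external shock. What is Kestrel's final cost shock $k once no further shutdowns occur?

Round 1 — Juno shuts down (initial).
  Kestrel: +30 → 30 < 70
  Myriad: +50 → 50 ≥ 40
  Orbit: +45 → 45 ≥ 30
Round 2 — Myriad, Orbit shut down.
  Delta: +85 → 85 ≥ 50
  Flux: +65 → 65 < 80
Round 3 — Delta shuts down.
  Borealis: +30 → 30 < 40
  Galeon: +85 → 85 ≥ 50
  Nomad: +65 → 65 < 70
Round 4 — Galeon shuts down.
  Axion: +40 → 40 < 120
  Borealis: +20 → 50 ≥ 40
  Ember: +90 → 90 < 100
  Helix: +85 → 85 ≥ 80
Round 5 — Borealis, Helix shut down.
  Axion: +80 → 120 ≥ 120
  Flux: +35 → 100 ≥ 80
  Kestrel: +10 → 40 < 70
Round 6 — Axion, Flux shut down.
  Ember: +30 → 120 ≥ 100
Round 7 — Ember shuts down.
No further shutdowns.

40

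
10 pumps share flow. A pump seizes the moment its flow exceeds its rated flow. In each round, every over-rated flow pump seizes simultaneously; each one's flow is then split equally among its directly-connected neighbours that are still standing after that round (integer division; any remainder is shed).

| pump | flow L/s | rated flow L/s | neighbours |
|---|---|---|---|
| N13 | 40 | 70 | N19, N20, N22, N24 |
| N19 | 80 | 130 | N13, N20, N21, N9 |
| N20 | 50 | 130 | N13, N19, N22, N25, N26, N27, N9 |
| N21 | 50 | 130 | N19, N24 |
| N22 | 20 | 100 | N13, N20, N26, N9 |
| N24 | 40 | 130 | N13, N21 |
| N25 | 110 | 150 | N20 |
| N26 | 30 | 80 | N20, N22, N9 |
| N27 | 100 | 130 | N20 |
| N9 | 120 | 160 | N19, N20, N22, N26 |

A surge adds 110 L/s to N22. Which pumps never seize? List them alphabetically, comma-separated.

N19, N20, N21, N24, N25, N26, N27, N9

Round 1 — N22 at 130 > 100. N22 seizes.
  N22 sheds 130 L/s to N13, N20, N26, N9: 32 each (2 lost).
    N13: 40+32 = 72 > 70
    N20: 50+32 = 82 ≤ 130
    N26: 30+32 = 62 ≤ 80
    N9: 120+32 = 152 ≤ 160
Round 2 — N13 seizes.
  N13 sheds 72 L/s to N19, N20, N24: 24 each.
    N19: 80+24 = 104 ≤ 130
    N20: 82+24 = 106 ≤ 130
    N24: 40+24 = 64 ≤ 130
No further seizures.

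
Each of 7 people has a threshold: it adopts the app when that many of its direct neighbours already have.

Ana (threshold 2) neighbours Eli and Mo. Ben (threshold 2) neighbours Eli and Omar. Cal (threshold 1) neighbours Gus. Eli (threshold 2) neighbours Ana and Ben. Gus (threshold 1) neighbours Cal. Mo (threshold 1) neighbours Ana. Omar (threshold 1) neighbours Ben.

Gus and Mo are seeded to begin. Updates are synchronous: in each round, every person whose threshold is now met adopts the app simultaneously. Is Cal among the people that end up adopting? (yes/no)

Round 1 — Gus, Mo adopt the app (initial).
Round 2 — checking thresholds:
  Ana: 1 of 2 neighbours < 2, below threshold.
  Cal: 1 of 1 neighbours ≥ 1, adopts the app.
Round 3 — no new adoptions; cascade stops.

yes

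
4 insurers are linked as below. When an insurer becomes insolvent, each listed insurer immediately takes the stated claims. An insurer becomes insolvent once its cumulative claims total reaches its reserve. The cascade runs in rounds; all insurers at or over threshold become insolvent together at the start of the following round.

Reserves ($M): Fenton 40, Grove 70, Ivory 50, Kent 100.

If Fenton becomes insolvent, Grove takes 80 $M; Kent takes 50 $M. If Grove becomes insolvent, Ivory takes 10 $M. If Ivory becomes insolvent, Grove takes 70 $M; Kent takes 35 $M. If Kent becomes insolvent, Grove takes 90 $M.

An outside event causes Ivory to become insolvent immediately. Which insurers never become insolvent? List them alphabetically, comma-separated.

Round 1 — Ivory becomes insolvent (initial).
  Grove: +70 → 70 ≥ 70
  Kent: +35 → 35 < 100
Round 2 — Grove becomes insolvent.
No further insolvencies.

Fenton, Kent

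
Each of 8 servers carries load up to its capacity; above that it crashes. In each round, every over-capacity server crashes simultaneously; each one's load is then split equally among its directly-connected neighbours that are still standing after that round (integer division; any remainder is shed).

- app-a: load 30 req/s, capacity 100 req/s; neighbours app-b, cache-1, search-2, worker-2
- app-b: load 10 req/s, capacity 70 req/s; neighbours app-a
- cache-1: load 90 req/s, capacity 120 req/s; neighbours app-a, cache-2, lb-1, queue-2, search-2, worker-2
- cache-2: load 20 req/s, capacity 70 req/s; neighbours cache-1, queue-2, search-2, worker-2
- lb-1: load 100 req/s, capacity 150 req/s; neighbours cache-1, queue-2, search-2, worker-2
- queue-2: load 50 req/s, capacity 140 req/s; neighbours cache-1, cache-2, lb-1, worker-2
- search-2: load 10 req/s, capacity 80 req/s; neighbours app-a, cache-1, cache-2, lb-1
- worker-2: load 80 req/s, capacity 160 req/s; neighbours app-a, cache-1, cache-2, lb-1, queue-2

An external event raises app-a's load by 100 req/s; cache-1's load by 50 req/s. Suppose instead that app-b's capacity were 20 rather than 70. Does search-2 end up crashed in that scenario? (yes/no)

yes

With app-b's capacity at 20:
Round 1 — app-a at 130 > 100; cache-1 at 140 > 120. app-a, cache-1 crash.
  app-a sheds 130 req/s to app-b, search-2, worker-2: 43 each (1 lost).
    app-b: 10+43 = 53 > 20
    search-2: 10+43 = 53 ≤ 80
    worker-2: 80+43 = 123 ≤ 160
  cache-1 sheds 140 req/s to cache-2, lb-1, queue-2, search-2, worker-2: 28 each.
    cache-2: 20+28 = 48 ≤ 70
    lb-1: 100+28 = 128 ≤ 150
    queue-2: 50+28 = 78 ≤ 140
    search-2: 53+28 = 81 > 80
    worker-2: 123+28 = 151 ≤ 160
Round 2 — app-b, search-2 crash.
  app-b sheds 53 req/s: no online neighbours, lost.
  search-2 sheds 81 req/s to cache-2, lb-1: 40 each (1 lost).
    cache-2: 48+40 = 88 > 70
    lb-1: 128+40 = 168 > 150
Round 3 — cache-2, lb-1 crash.
  cache-2 sheds 88 req/s to queue-2, worker-2: 44 each.
    queue-2: 78+44 = 122 ≤ 140
    worker-2: 151+44 = 195 > 160
  lb-1 sheds 168 req/s to queue-2, worker-2: 84 each.
    queue-2: 122+84 = 206 > 140
    worker-2: 195+84 = 279 > 160
Round 4 — queue-2, worker-2 crash.
  queue-2 sheds 206 req/s: no online neighbours, lost.
  worker-2 sheds 279 req/s: no online neighbours, lost.
No further crashes.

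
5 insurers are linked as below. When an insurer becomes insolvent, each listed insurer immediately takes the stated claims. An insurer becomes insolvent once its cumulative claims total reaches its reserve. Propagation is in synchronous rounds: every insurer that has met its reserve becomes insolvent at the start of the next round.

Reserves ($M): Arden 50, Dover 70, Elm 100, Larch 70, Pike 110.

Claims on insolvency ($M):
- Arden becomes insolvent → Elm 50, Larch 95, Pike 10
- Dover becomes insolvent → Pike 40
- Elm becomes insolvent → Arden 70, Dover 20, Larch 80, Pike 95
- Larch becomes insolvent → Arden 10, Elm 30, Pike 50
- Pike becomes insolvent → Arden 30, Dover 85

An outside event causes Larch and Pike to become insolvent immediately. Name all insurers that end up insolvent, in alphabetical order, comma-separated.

Dover, Larch, Pike

Round 1 — Larch, Pike become insolvent (initial).
  Arden: +10+30 → 40 < 50
  Dover: +85 → 85 ≥ 70
  Elm: +30 → 30 < 100
Round 2 — Dover becomes insolvent.
No further insolvencies.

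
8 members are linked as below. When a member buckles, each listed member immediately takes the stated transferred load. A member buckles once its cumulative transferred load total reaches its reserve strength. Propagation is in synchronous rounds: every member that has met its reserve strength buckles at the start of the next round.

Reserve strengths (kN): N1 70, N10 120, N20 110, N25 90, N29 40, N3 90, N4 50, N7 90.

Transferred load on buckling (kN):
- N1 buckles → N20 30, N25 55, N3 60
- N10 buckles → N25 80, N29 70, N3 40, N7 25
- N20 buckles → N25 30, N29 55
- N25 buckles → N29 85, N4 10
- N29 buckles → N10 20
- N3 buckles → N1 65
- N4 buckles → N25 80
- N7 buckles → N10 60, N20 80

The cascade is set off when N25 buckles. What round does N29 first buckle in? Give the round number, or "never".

Round 1 — N25 buckles (initial).
  N29: +85 → 85 ≥ 40
  N4: +10 → 10 < 50
Round 2 — N29 buckles.
  N10: +20 → 20 < 120
No further bucklings.

2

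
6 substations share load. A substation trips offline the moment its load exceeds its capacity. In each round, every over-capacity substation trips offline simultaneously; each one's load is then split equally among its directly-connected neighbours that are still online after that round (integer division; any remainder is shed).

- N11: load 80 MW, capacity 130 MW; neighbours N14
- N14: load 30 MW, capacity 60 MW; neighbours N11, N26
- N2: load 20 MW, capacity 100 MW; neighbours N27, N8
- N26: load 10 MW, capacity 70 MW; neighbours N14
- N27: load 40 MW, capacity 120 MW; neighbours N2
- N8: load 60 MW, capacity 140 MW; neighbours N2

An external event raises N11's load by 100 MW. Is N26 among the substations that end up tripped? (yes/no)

yes

Round 1 — N11 at 180 > 130. N11 trips offline.
  N11 sheds 180 MW to N14: 180 each.
    N14: 30+180 = 210 > 60
Round 2 — N14 trips offline.
  N14 sheds 210 MW to N26: 210 each.
    N26: 10+210 = 220 > 70
Round 3 — N26 trips offline.
  N26 sheds 220 MW: no online neighbours, lost.
No further trips.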